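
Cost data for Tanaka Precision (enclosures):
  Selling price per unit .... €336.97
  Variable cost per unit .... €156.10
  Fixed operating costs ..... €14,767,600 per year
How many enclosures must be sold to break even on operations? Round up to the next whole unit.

Unit CM = price − variable cost = €336.97 − €156.10 = €180.87.
Units to break even: €14,767,600 ÷ €180.87 = 81,647.59, rounded up to 81,648.

81,648 enclosures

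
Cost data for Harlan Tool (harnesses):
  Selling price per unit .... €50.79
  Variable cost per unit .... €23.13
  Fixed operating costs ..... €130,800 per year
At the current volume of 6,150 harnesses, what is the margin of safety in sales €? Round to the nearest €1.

€72,180

Unit CM = price − variable cost = €50.79 − €23.13 = €27.66. Break-even units = €130,800 ÷ €27.66 = 4,728.85; break-even revenue = 4,728.85 × €50.79 = €240,178.31.
Current sales = 6,150 × €50.79 = €312,358.50.
Margin of safety = €312,358.50 − €240,178.31 = €72,180.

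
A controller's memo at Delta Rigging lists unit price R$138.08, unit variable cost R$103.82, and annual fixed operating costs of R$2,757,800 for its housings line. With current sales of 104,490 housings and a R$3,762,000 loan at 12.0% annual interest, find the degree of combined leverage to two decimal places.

9.66

At 104,490 units, contribution = 104,490 × R$34.26 = R$3,579,827.40.
Subtracting fixed costs: EBIT = R$3,579,827.40 − R$2,757,800 = R$822,027.40. Interest = R$451,440.00.
DOL = R$3,579,827.40 ÷ R$822,027.40 = 4.3549; DFL = R$822,027.40 ÷ R$370,587.40 = 2.2182.
DCL = DOL × DFL = 4.3549 × 2.2182 = 9.6600.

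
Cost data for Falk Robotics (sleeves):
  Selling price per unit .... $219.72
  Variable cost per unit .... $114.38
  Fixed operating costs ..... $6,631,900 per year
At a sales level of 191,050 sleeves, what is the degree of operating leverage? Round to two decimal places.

1.49

Total contribution margin = 191,050 × $105.34 = $20,125,207.00.
EBIT = $20,125,207.00 − $6,631,900 = $13,493,307.00.
DOL = contribution ÷ EBIT = $20,125,207.00 ÷ $13,493,307.00 = 1.4915.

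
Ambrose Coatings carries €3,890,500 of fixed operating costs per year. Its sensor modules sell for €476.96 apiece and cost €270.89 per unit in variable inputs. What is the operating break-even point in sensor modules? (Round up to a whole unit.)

Unit CM = price − variable cost = €476.96 − €270.89 = €206.07.
Units to break even: €3,890,500 ÷ €206.07 = 18,879.51, rounded up to 18,880.

18,880 sensor modules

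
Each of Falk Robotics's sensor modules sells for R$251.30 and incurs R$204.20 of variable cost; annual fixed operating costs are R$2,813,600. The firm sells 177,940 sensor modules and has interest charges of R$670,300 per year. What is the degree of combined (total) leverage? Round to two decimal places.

Contribution at this volume is 177,940 × R$47.10 = R$8,380,974.00.
EBIT = R$8,380,974.00 − R$2,813,600 = R$5,567,374.00. Interest = R$670,300.00, so EBIT − I = R$4,897,074.00.
Degree of total leverage = total CM / (EBIT − interest) = R$8,380,974.00 / R$4,897,074.00 = 1.7114.

1.71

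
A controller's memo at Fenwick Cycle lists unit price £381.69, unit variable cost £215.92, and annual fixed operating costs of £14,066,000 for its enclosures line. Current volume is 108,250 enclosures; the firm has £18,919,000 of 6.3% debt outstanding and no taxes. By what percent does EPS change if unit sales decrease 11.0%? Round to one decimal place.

-73.5%

At 108,250 units, contribution = 108,250 × £165.77 = £17,944,602.50.
Operating income = contribution − fixed costs = £17,944,602.50 − £14,066,000 = £3,878,602.50.
Interest = £1,191,897.00, so EBIT − I = £2,686,705.50.
DCL = total CM / (EBIT − I) = £17,944,602.50 / £2,686,705.50 = 6.6790.
EPS therefore changes by 6.6790 × (-11.0%) = -73.5%.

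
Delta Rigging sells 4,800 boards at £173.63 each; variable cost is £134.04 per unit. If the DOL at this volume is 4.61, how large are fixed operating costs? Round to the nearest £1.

£148,810

Total contribution margin = 4,800 × £39.59 = £190,032.00.
DOL = contribution / EBIT, so EBIT = £190,032.00 / 4.61 = £41,221.69.
And FC = contribution − EBIT = £190,032.00 − £41,221.69 = £148,810.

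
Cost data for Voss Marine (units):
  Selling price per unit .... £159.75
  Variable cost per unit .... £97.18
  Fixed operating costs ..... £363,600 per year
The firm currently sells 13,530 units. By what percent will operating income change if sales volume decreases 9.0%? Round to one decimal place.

Total contribution margin = 13,530 × £62.57 = £846,572.10.
Operating income = contribution − fixed costs = £846,572.10 − £363,600 = £482,972.10.
So DOL = total CM / EBIT = £846,572.10 / £482,972.10 = 1.7528.
Operating income changes by 1.7528 × -9.0% = -15.8%.

-15.8%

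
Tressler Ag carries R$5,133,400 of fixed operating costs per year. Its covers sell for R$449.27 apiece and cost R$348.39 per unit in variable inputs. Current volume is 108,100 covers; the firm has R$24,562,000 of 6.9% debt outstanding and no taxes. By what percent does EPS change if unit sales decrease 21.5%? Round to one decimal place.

Total contribution margin = 108,100 × R$100.88 = R$10,905,128.00.
Subtracting fixed costs: EBIT = R$10,905,128.00 − R$5,133,400 = R$5,771,728.00.
After interest of R$1,694,778.00, pre-tax earnings = R$4,076,950.00.
Degree of combined leverage = contribution ÷ (EBIT − I) = R$10,905,128.00 ÷ R$4,076,950.00 = 2.6748.
%ΔEPS = DCL × %ΔSales = 2.6748 × -21.5% = -57.5%.

-57.5%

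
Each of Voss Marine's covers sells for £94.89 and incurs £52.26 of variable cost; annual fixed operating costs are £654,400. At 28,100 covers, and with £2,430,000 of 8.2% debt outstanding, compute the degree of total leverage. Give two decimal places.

Total contribution margin = 28,100 × £42.63 = £1,197,903.00.
Subtracting fixed costs: EBIT = £1,197,903.00 − £654,400 = £543,503.00. Interest = £199,260.00.
DOL = £1,197,903.00 ÷ £543,503.00 = 2.2040; DFL = £543,503.00 ÷ £344,243.00 = 1.5788.
DCL = DOL × DFL = 2.2040 × 1.5788 = 3.4797.

3.48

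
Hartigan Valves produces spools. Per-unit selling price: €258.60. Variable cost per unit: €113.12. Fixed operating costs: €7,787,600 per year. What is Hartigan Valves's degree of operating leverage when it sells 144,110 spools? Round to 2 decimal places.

Contribution at this volume is 144,110 × €145.48 = €20,965,122.80.
EBIT = €20,965,122.80 − €7,787,600 = €13,177,522.80.
So DOL = total CM / EBIT = €20,965,122.80 / €13,177,522.80 = 1.5910.

1.59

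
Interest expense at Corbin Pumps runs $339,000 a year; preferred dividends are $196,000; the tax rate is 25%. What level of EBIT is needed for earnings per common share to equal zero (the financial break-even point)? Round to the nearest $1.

$600,333

Grossing the preferred dividend up to pre-tax terms: $196,000 / (1 − 0.25) = $261,333.33.
Financial break-even EBIT = interest + D_p ÷ (1 − t) = $339,000 + $261,333.33 = $600,333.33.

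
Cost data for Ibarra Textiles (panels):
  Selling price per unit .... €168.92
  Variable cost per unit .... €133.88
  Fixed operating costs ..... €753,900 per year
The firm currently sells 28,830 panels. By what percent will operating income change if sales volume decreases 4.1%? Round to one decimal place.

-16.2%

Contribution at this volume is 28,830 × €35.04 = €1,010,203.20.
Operating income = contribution − fixed costs = €1,010,203.20 − €753,900 = €256,303.20.
DOL = contribution ÷ EBIT = €1,010,203.20 ÷ €256,303.20 = 3.9414.
%ΔEBIT = DOL × %ΔSales = 3.9414 × -4.1% = -16.2%.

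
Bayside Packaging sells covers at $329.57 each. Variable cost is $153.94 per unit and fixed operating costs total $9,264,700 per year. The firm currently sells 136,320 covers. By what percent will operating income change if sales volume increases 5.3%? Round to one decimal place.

+8.6%

Contribution at this volume is 136,320 × $175.63 = $23,941,881.60.
EBIT = $23,941,881.60 − $9,264,700 = $14,677,181.60.
So DOL = total CM / EBIT = $23,941,881.60 / $14,677,181.60 = 1.6312.
%ΔEBIT = DOL × %ΔSales = 1.6312 × +5.3% = +8.6%.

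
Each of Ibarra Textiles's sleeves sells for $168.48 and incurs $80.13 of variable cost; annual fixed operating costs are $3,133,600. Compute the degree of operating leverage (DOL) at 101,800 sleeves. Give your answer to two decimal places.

At 101,800 units, contribution = 101,800 × $88.35 = $8,994,030.00.
Subtracting fixed costs: EBIT = $8,994,030.00 − $3,133,600 = $5,860,430.00.
So DOL = total CM / EBIT = $8,994,030.00 / $5,860,430.00 = 1.5347.

1.53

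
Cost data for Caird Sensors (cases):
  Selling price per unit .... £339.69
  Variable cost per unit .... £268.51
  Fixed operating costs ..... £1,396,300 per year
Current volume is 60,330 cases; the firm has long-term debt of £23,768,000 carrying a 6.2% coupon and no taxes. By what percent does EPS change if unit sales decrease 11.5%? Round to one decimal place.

Total contribution margin = 60,330 × £71.18 = £4,294,289.40.
EBIT = £4,294,289.40 − £1,396,300 = £2,897,989.40.
After interest of £1,473,616.00, pre-tax earnings = £1,424,373.40.
Degree of combined leverage = contribution ÷ (EBIT − I) = £4,294,289.40 ÷ £1,424,373.40 = 3.0149.
%ΔEPS = DCL × %ΔSales = 3.0149 × -11.5% = -34.7%.

-34.7%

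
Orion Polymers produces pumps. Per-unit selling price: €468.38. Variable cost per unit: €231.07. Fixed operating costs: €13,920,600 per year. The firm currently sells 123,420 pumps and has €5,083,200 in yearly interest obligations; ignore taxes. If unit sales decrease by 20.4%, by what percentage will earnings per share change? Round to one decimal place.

At 123,420 units, contribution = 123,420 × €237.31 = €29,288,800.20.
EBIT = €29,288,800.20 − €13,920,600 = €15,368,200.20.
After interest of €5,083,200.00, pre-tax earnings = €10,285,000.20.
Degree of combined leverage = contribution ÷ (EBIT − I) = €29,288,800.20 ÷ €10,285,000.20 = 2.8477.
%ΔEPS = DCL × %ΔSales = 2.8477 × -20.4% = -58.1%.

-58.1%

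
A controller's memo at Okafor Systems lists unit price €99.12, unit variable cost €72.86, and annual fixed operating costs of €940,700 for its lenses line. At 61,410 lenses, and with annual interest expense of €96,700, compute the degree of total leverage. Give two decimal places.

2.80

Contribution at this volume is 61,410 × €26.26 = €1,612,626.60.
EBIT = €1,612,626.60 − €940,700 = €671,926.60. Interest = €96,700.00.
DOL = €1,612,626.60 ÷ €671,926.60 = 2.4000; DFL = €671,926.60 ÷ €575,226.60 = 1.1681.
DCL = DOL × DFL = 2.4000 × 1.1681 = 2.8034.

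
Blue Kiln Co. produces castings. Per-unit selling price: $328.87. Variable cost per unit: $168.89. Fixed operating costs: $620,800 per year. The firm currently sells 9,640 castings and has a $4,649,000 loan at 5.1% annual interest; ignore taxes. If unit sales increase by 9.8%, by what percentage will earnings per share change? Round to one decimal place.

+22.1%

Total contribution margin = 9,640 × $159.98 = $1,542,207.20.
EBIT = $1,542,207.20 − $620,800 = $921,407.20.
After interest of $237,099.00, pre-tax earnings = $684,308.20.
Degree of combined leverage = contribution ÷ (EBIT − I) = $1,542,207.20 ÷ $684,308.20 = 2.2537.
EPS therefore changes by 2.2537 × (+9.8%) = +22.1%.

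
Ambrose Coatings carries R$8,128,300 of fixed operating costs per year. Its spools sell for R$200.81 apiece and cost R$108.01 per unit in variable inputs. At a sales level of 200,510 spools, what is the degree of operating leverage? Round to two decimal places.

Total contribution margin = 200,510 × R$92.80 = R$18,607,328.00.
Subtracting fixed costs: EBIT = R$18,607,328.00 − R$8,128,300 = R$10,479,028.00.
DOL = contribution ÷ EBIT = R$18,607,328.00 ÷ R$10,479,028.00 = 1.7757.

1.78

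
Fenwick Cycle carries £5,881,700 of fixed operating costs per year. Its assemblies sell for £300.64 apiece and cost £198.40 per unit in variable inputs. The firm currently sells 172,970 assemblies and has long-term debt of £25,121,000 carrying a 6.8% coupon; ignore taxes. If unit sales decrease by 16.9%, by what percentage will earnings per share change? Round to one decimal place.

-29.6%

Total contribution margin = 172,970 × £102.24 = £17,684,452.80.
Subtracting fixed costs: EBIT = £17,684,452.80 − £5,881,700 = £11,802,752.80.
After interest of £1,708,228.00, pre-tax earnings = £10,094,524.80.
DCL = total CM / (EBIT − I) = £17,684,452.80 / £10,094,524.80 = 1.7519.
EPS therefore changes by 1.7519 × (-16.9%) = -29.6%.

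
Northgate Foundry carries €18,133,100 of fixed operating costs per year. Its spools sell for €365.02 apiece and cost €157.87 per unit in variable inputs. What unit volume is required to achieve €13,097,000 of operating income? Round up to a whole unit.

150,761 spools

Each unit contributes €365.02 − €157.87 = €207.15.
Units = (FC + target) / CM = (€18,133,100 + €13,097,000) / €207.15 = 150,760.80, so 150,761 spools.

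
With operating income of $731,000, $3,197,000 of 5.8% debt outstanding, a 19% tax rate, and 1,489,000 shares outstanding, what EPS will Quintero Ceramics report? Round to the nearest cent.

$0.30

Pre-tax income = $731,000 − $185,426.00 = $545,574.00.
After tax at 19%: net income = $545,574.00 × 0.81 = $441,914.94.
EPS = $441,914.94 ÷ 1,489,000 = $0.30.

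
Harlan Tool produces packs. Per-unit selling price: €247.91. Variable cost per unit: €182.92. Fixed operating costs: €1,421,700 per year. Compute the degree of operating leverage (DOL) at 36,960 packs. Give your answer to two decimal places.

Total contribution margin = 36,960 × €64.99 = €2,402,030.40.
Operating income = contribution − fixed costs = €2,402,030.40 − €1,421,700 = €980,330.40.
DOL = contribution ÷ EBIT = €2,402,030.40 ÷ €980,330.40 = 2.4502.

2.45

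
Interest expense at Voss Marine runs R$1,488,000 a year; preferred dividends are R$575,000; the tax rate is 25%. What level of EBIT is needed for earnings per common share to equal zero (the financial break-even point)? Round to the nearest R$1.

R$2,254,667

Grossing the preferred dividend up to pre-tax terms: R$575,000 / (1 − 0.25) = R$766,666.67.
Financial break-even EBIT = interest + D_p ÷ (1 − t) = R$1,488,000 + R$766,666.67 = R$2,254,666.67.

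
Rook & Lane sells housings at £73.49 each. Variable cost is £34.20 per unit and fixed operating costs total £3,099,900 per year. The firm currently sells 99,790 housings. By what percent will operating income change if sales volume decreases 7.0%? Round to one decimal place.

-33.4%

Contribution at this volume is 99,790 × £39.29 = £3,920,749.10.
EBIT = £3,920,749.10 − £3,099,900 = £820,849.10.
Degree of operating leverage = £3,920,749.10 / £820,849.10 = 4.7765.
Operating income changes by 4.7765 × -7.0% = -33.4%.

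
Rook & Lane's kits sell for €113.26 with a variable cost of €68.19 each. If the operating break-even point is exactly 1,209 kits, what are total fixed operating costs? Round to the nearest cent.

Each unit contributes €113.26 − €68.19 = €45.07.
Fixed costs = break-even units × CM = 1,209 × €45.07 = €54,489.63.

€54,489.63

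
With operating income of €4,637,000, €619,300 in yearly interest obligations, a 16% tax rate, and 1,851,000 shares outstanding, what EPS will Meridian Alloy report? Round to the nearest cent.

Interest = €619,300.00, so EBT = €4,637,000 − €619,300.00 = €4,017,700.00.
Net income = €4,017,700.00 × (1 − 0.16) = €3,374,868.00.
EPS = €3,374,868.00 ÷ 1,851,000 = €1.82.

€1.82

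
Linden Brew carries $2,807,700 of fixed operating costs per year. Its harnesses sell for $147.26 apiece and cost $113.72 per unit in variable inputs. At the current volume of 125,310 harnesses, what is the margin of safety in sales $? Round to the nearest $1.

Each unit contributes $147.26 − $113.72 = $33.54. Break-even units = $2,807,700 ÷ $33.54 = 83,711.99; break-even revenue = 83,711.99 × $147.26 = $12,327,427.01.
Actual sales revenue = 125,310 × $147.26 = $18,453,150.60.
Margin of safety = $18,453,150.60 − $12,327,427.01 = $6,125,724.

$6,125,724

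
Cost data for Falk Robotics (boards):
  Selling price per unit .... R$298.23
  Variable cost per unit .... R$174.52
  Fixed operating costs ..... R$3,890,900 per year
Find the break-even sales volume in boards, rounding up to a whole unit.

31,452 boards

Unit CM = price − variable cost = R$298.23 − R$174.52 = R$123.71.
Units to break even: R$3,890,900 ÷ R$123.71 = 31,451.78, rounded up to 31,452.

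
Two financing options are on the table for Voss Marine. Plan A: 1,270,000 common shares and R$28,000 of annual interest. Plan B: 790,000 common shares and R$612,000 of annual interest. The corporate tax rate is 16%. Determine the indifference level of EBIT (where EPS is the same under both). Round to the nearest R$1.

At indifference, (EBIT − 28,000)(1 − t)/1,270,000 = (EBIT − 612,000)(1 − t)/790,000.
Cancelling (1 − t) and cross-multiplying: 790,000·(EBIT − 28,000) = 1,270,000·(EBIT − 612,000).
Solving, EBIT = (612,000·1,270,000 − 28,000·790,000) / (1,270,000 − 790,000) = 755,120,000,000 / 480,000 = 1,573,166.67.

R$1,573,167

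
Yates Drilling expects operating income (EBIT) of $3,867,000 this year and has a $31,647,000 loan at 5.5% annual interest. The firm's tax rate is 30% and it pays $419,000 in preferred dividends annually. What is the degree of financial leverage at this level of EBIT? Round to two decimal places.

2.53

Interest = $1,740,585.00.
Pre-tax preferred-dividend burden = $419,000 ÷ (1 − 0.30) = $598,571.43.
DFL = EBIT ÷ [EBIT − I − D_p/(1−t)] = $3,867,000 ÷ [$3,867,000 − $1,740,585.00 − $598,571.43] = $3,867,000 ÷ $1,527,843.57 = 2.5310.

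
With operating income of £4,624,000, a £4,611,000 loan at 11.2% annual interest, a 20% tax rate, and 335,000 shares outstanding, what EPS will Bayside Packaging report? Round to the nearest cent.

£9.81

Interest = £516,432.00, so EBT = £4,624,000 − £516,432.00 = £4,107,568.00.
After tax at 20%: net income = £4,107,568.00 × 0.80 = £3,286,054.40.
EPS = £3,286,054.40 ÷ 335,000 = £9.81.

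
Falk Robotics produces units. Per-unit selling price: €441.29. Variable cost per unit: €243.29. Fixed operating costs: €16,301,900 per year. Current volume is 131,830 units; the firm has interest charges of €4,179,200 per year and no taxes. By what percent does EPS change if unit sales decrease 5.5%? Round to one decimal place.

-25.5%

Total contribution margin = 131,830 × €198.00 = €26,102,340.00.
Subtracting fixed costs: EBIT = €26,102,340.00 − €16,301,900 = €9,800,440.00.
After interest of €4,179,200.00, pre-tax earnings = €5,621,240.00.
Degree of combined leverage = contribution ÷ (EBIT − I) = €26,102,340.00 ÷ €5,621,240.00 = 4.6435.
EPS therefore changes by 4.6435 × (-5.5%) = -25.5%.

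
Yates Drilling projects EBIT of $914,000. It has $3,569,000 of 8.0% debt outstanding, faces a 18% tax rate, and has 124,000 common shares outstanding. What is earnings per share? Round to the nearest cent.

$4.16

Interest = $285,520.00, so EBT = $914,000 − $285,520.00 = $628,480.00.
After tax at 18%: net income = $628,480.00 × 0.82 = $515,353.60.
EPS = $515,353.60 ÷ 124,000 = $4.16.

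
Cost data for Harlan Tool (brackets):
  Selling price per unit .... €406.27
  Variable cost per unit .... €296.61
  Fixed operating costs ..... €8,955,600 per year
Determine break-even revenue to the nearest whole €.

CM per unit = €406.27 − €296.61 = €109.66; CM ratio = €109.66 / €406.27 = 0.2699.
Break-even sales = FC ÷ CM ratio = €8,955,600 × €406.27 / €109.66 = €33,178,840.

€33,178,840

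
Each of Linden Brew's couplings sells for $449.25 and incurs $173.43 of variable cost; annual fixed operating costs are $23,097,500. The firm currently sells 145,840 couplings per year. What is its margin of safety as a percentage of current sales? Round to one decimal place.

42.6%

Contribution margin per unit = $449.25 − $173.43 = $275.82. Break-even units = $23,097,500 ÷ $275.82 = 83,741.21; break-even revenue = 83,741.21 × $449.25 = $37,620,737.71.
Actual sales revenue = 145,840 × $449.25 = $65,518,620.00.
Margin of safety = ($65,518,620.00 − $37,620,737.71) ÷ $65,518,620.00 = 42.6%.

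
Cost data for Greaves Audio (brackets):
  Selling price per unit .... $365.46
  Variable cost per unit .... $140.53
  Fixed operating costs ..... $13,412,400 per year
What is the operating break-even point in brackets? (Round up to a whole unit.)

Each unit contributes $365.46 − $140.53 = $224.93.
Break-even volume = fixed costs ÷ CM per unit = $13,412,400 ÷ $224.93 = 59,629.22, so 59,630 brackets.

59,630 brackets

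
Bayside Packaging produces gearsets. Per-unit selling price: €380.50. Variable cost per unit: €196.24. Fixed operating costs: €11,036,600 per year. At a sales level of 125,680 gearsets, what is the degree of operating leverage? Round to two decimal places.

Total contribution margin = 125,680 × €184.26 = €23,157,796.80.
Subtracting fixed costs: EBIT = €23,157,796.80 − €11,036,600 = €12,121,196.80.
So DOL = total CM / EBIT = €23,157,796.80 / €12,121,196.80 = 1.9105.

1.91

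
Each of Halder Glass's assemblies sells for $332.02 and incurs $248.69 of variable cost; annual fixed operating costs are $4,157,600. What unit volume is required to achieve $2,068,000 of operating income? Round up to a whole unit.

74,711 assemblies

Unit CM = price − variable cost = $332.02 − $248.69 = $83.33.
Required volume = (fixed costs + target profit) ÷ CM = ($4,157,600 + $2,068,000) ÷ $83.33 = 74,710.19, so 74,711 assemblies.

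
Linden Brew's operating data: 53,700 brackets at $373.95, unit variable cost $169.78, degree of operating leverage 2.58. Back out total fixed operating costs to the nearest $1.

$6,714,344

Total contribution margin = 53,700 × $204.17 = $10,963,929.00.
DOL = contribution / EBIT, so EBIT = $10,963,929.00 / 2.58 = $4,249,584.88.
Fixed costs = CM − EBIT = $10,963,929.00 − $4,249,584.88 = $6,714,344.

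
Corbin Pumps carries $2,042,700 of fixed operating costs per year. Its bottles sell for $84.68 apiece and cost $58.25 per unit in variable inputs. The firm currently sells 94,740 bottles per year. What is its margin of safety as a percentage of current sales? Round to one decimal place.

18.4%

Contribution margin per unit = $84.68 − $58.25 = $26.43. Break-even units = $2,042,700 ÷ $26.43 = 77,287.17; break-even revenue = 77,287.17 × $84.68 = $6,544,677.87.
Current sales = 94,740 × $84.68 = $8,022,583.20.
Margin of safety = ($8,022,583.20 − $6,544,677.87) ÷ $8,022,583.20 = 18.4%.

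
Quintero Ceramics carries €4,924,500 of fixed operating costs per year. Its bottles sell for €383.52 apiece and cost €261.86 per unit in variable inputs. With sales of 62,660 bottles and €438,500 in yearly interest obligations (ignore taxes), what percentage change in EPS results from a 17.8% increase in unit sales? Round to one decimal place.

Contribution at this volume is 62,660 × €121.66 = €7,623,215.60.
Operating income = contribution − fixed costs = €7,623,215.60 − €4,924,500 = €2,698,715.60.
After interest of €438,500.00, pre-tax earnings = €2,260,215.60.
DCL = total CM / (EBIT − I) = €7,623,215.60 / €2,260,215.60 = 3.3728.
EPS therefore changes by 3.3728 × (+17.8%) = +60.0%.

+60.0%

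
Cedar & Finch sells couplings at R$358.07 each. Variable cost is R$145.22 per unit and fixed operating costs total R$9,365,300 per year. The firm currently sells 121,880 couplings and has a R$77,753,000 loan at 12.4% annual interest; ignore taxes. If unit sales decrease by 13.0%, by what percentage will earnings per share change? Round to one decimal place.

At 121,880 units, contribution = 121,880 × R$212.85 = R$25,942,158.00.
Operating income = contribution − fixed costs = R$25,942,158.00 − R$9,365,300 = R$16,576,858.00.
After interest of R$9,641,372.00, pre-tax earnings = R$6,935,486.00.
DCL = total CM / (EBIT − I) = R$25,942,158.00 / R$6,935,486.00 = 3.7405.
%ΔEPS = DCL × %ΔSales = 3.7405 × -13.0% = -48.6%.

-48.6%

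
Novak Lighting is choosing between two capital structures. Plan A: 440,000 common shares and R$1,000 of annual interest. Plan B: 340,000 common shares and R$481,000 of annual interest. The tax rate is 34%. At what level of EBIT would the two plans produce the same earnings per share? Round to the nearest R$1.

At indifference, (EBIT − 1,000)(1 − t)/440,000 = (EBIT − 481,000)(1 − t)/340,000.
The (1 − t) factor cancels: (EBIT − 1,000) × 340,000 = (EBIT − 481,000) × 440,000.
Solving, EBIT = (481,000·440,000 − 1,000·340,000) / (440,000 − 340,000) = 211,300,000,000 / 100,000 = 2,113,000.00.

R$2,113,000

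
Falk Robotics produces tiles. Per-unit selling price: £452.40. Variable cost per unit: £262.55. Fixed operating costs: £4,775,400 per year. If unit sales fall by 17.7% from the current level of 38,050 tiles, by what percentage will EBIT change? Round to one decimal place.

Total contribution margin = 38,050 × £189.85 = £7,223,792.50.
EBIT = £7,223,792.50 − £4,775,400 = £2,448,392.50.
DOL = contribution ÷ EBIT = £7,223,792.50 ÷ £2,448,392.50 = 2.9504.
Operating income changes by 2.9504 × -17.7% = -52.2%.

-52.2%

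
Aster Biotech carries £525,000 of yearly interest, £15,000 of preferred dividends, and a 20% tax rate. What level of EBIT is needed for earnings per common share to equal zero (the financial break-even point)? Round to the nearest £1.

Preferred dividends are paid after tax, so their pre-tax equivalent is £15,000 ÷ (1 − 0.20) = £18,750.00.
EPS = 0 when EBIT covers interest plus the pre-tax preferred burden: £525,000 + £18,750.00 = £543,750.00.

£543,750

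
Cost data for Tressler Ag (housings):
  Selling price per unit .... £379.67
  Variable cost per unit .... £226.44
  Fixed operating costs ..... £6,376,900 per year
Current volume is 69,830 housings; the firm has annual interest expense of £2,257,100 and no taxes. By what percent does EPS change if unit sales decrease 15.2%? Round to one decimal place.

Total contribution margin = 69,830 × £153.23 = £10,700,050.90.
EBIT = £10,700,050.90 − £6,376,900 = £4,323,150.90.
Interest = £2,257,100.00, so EBIT − I = £2,066,050.90.
DCL = total CM / (EBIT − I) = £10,700,050.90 / £2,066,050.90 = 5.1790.
EPS therefore changes by 5.1790 × (-15.2%) = -78.7%.

-78.7%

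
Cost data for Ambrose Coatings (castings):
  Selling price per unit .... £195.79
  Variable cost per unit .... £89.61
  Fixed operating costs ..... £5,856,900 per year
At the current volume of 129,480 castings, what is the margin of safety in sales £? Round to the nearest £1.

Contribution margin per unit = £195.79 − £89.61 = £106.18. Break-even units = £5,856,900 ÷ £106.18 = 55,160.11; break-even revenue = 55,160.11 × £195.79 = £10,799,797.05.
Actual sales revenue = 129,480 × £195.79 = £25,350,889.20.
Margin of safety = £25,350,889.20 − £10,799,797.05 = £14,551,092.

£14,551,092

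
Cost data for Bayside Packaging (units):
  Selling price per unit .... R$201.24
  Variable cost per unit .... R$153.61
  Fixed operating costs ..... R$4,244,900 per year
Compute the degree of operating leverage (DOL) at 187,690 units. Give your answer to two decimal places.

1.90

Contribution at this volume is 187,690 × R$47.63 = R$8,939,674.70.
Operating income = contribution − fixed costs = R$8,939,674.70 − R$4,244,900 = R$4,694,774.70.
So DOL = total CM / EBIT = R$8,939,674.70 / R$4,694,774.70 = 1.9042.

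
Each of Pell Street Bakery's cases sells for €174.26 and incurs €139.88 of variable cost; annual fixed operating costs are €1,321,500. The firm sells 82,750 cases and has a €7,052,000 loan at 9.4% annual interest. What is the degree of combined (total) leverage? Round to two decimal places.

3.31

At 82,750 units, contribution = 82,750 × €34.38 = €2,844,945.00.
Operating income = contribution − fixed costs = €2,844,945.00 − €1,321,500 = €1,523,445.00. Interest = €662,888.00, so EBIT − I = €860,557.00.
Degree of total leverage = total CM / (EBIT − interest) = €2,844,945.00 / €860,557.00 = 3.3059.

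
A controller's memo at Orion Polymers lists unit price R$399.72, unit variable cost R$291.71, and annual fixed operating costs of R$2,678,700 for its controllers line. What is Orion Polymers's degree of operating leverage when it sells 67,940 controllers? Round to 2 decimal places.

At 67,940 units, contribution = 67,940 × R$108.01 = R$7,338,199.40.
EBIT = R$7,338,199.40 − R$2,678,700 = R$4,659,499.40.
Degree of operating leverage = R$7,338,199.40 / R$4,659,499.40 = 1.5749.

1.57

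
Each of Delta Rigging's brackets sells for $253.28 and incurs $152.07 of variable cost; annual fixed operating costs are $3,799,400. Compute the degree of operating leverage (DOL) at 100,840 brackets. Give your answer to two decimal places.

Total contribution margin = 100,840 × $101.21 = $10,206,016.40.
EBIT = $10,206,016.40 − $3,799,400 = $6,406,616.40.
Degree of operating leverage = $10,206,016.40 / $6,406,616.40 = 1.5930.

1.59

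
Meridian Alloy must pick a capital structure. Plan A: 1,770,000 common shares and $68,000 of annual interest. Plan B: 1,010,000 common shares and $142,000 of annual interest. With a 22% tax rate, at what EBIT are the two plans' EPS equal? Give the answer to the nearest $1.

$240,342

Set EPS_A = EPS_B: (EBIT − $68,000)(1 − 0.22) ÷ 1,770,000 = (EBIT − $142,000)(1 − 0.22) ÷ 1,010,000.
The (1 − t) factor cancels: (EBIT − 68,000) × 1,010,000 = (EBIT − 142,000) × 1,770,000.
EBIT × (1,770,000 − 1,010,000) = 142,000 × 1,770,000 − 68,000 × 1,010,000 = 182,660,000,000, so EBIT = 182,660,000,000 ÷ 760,000 = 240,342.11.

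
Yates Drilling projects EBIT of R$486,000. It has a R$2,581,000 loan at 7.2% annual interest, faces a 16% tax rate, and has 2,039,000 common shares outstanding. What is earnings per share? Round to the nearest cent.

Interest = R$185,832.00, so EBT = R$486,000 − R$185,832.00 = R$300,168.00.
Net income = R$300,168.00 × (1 − 0.16) = R$252,141.12.
EPS = R$252,141.12 ÷ 2,039,000 = R$0.12.

R$0.12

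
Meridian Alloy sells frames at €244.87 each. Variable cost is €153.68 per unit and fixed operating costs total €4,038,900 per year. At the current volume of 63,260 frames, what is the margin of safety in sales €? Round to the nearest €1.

€4,644,929

Unit CM = price − variable cost = €244.87 − €153.68 = €91.19. Break-even units = €4,038,900 ÷ €91.19 = 44,291.04; break-even revenue = 44,291.04 × €244.87 = €10,845,547.13.
Current sales = 63,260 × €244.87 = €15,490,476.20.
Margin of safety = €15,490,476.20 − €10,845,547.13 = €4,644,929.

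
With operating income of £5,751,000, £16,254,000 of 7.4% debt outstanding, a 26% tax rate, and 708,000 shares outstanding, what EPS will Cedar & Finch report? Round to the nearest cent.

£4.75

Interest = £1,202,796.00, so EBT = £5,751,000 − £1,202,796.00 = £4,548,204.00.
Net income = £4,548,204.00 × (1 − 0.26) = £3,365,670.96.
EPS = £3,365,670.96 ÷ 708,000 = £4.75.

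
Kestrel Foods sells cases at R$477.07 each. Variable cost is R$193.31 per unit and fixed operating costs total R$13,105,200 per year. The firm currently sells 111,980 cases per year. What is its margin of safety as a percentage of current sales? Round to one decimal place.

58.8%

Unit CM = price − variable cost = R$477.07 − R$193.31 = R$283.76. Break-even units = R$13,105,200 ÷ R$283.76 = 46,184.10; break-even revenue = 46,184.10 × R$477.07 = R$22,033,048.22.
Current sales = 111,980 × R$477.07 = R$53,422,298.60.
Margin of safety = (R$53,422,298.60 − R$22,033,048.22) ÷ R$53,422,298.60 = 58.8%.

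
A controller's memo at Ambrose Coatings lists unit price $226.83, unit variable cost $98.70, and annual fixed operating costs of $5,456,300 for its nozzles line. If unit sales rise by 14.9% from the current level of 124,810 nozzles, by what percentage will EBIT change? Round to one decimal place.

Total contribution margin = 124,810 × $128.13 = $15,991,905.30.
Operating income = contribution − fixed costs = $15,991,905.30 − $5,456,300 = $10,535,605.30.
DOL = contribution ÷ EBIT = $15,991,905.30 ÷ $10,535,605.30 = 1.5179.
So EBIT moves 1.5179 × (+14.9%) = +22.6%.

+22.6%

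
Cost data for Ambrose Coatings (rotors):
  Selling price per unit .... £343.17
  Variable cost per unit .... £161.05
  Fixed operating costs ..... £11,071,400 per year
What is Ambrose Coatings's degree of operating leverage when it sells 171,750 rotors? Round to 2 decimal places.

At 171,750 units, contribution = 171,750 × £182.12 = £31,279,110.00.
Operating income = contribution − fixed costs = £31,279,110.00 − £11,071,400 = £20,207,710.00.
DOL = contribution ÷ EBIT = £31,279,110.00 ÷ £20,207,710.00 = 1.5479.

1.55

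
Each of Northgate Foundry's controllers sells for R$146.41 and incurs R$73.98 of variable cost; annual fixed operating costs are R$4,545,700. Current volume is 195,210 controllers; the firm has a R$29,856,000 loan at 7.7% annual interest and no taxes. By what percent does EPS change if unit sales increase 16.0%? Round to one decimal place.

+31.0%

Contribution at this volume is 195,210 × R$72.43 = R$14,139,060.30.
Operating income = contribution − fixed costs = R$14,139,060.30 − R$4,545,700 = R$9,593,360.30.
Interest = R$2,298,912.00, so EBIT − I = R$7,294,448.30.
Degree of combined leverage = contribution ÷ (EBIT − I) = R$14,139,060.30 ÷ R$7,294,448.30 = 1.9383.
%ΔEPS = DCL × %ΔSales = 1.9383 × +16.0% = +31.0%.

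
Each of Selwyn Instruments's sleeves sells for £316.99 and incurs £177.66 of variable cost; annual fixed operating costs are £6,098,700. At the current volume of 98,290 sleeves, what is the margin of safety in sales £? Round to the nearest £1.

£17,281,781

Contribution margin per unit = £316.99 − £177.66 = £139.33. Break-even units = £6,098,700 ÷ £139.33 = 43,771.62; break-even revenue = 43,771.62 × £316.99 = £13,875,166.25.
Actual sales revenue = 98,290 × £316.99 = £31,156,947.10.
Margin of safety = £31,156,947.10 − £13,875,166.25 = £17,281,781.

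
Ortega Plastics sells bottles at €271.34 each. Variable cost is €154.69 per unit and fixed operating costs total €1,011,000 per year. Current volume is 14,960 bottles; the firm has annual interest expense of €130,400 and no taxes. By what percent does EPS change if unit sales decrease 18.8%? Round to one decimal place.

-54.3%

Total contribution margin = 14,960 × €116.65 = €1,745,084.00.
EBIT = €1,745,084.00 − €1,011,000 = €734,084.00.
Interest = €130,400.00, so EBIT − I = €603,684.00.
Degree of combined leverage = contribution ÷ (EBIT − I) = €1,745,084.00 ÷ €603,684.00 = 2.8907.
%ΔEPS = DCL × %ΔSales = 2.8907 × -18.8% = -54.3%.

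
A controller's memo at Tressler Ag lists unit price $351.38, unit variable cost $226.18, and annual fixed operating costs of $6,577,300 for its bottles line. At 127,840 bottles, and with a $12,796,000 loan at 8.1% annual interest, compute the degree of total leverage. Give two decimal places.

Contribution at this volume is 127,840 × $125.20 = $16,005,568.00.
Subtracting fixed costs: EBIT = $16,005,568.00 − $6,577,300 = $9,428,268.00. Interest = $1,036,476.00, so EBIT − I = $8,391,792.00.
DCL = contribution ÷ (EBIT − I) = $16,005,568.00 ÷ $8,391,792.00 = 1.9073.

1.91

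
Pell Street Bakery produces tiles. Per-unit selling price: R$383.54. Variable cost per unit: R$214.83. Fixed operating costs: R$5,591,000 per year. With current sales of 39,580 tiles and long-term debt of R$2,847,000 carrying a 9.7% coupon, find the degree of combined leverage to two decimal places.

Total contribution margin = 39,580 × R$168.71 = R$6,677,541.80.
EBIT = R$6,677,541.80 − R$5,591,000 = R$1,086,541.80. Interest = R$276,159.00, so EBIT − I = R$810,382.80.
DCL = contribution ÷ (EBIT − I) = R$6,677,541.80 ÷ R$810,382.80 = 8.2400.

8.24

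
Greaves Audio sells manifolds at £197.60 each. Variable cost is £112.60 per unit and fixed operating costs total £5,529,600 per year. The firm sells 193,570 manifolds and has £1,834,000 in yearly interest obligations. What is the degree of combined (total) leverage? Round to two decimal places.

1.81

Contribution at this volume is 193,570 × £85.00 = £16,453,450.00.
Subtracting fixed costs: EBIT = £16,453,450.00 − £5,529,600 = £10,923,850.00. Interest = £1,834,000.00.
DOL = £16,453,450.00 ÷ £10,923,850.00 = 1.5062; DFL = £10,923,850.00 ÷ £9,089,850.00 = 1.2018.
Combined leverage = 1.5062 × 1.2018 = 1.8102.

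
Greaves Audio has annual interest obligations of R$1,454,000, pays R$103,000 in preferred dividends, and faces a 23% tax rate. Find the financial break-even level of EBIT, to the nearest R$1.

R$1,587,766

Grossing the preferred dividend up to pre-tax terms: R$103,000 / (1 − 0.23) = R$133,766.23.
Financial break-even EBIT = interest + D_p ÷ (1 − t) = R$1,454,000 + R$133,766.23 = R$1,587,766.23.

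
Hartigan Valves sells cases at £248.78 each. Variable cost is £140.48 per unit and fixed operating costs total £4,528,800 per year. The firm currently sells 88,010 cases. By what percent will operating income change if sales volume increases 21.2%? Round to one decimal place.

+40.4%

Total contribution margin = 88,010 × £108.30 = £9,531,483.00.
EBIT = £9,531,483.00 − £4,528,800 = £5,002,683.00.
Degree of operating leverage = £9,531,483.00 / £5,002,683.00 = 1.9053.
%ΔEBIT = DOL × %ΔSales = 1.9053 × +21.2% = +40.4%.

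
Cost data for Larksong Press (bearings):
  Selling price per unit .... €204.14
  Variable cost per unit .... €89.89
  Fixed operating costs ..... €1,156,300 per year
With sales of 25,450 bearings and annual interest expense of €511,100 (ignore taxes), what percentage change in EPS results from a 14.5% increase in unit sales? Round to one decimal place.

+34.0%

Total contribution margin = 25,450 × €114.25 = €2,907,662.50.
EBIT = €2,907,662.50 − €1,156,300 = €1,751,362.50.
After interest of €511,100.00, pre-tax earnings = €1,240,262.50.
DCL = total CM / (EBIT − I) = €2,907,662.50 / €1,240,262.50 = 2.3444.
%ΔEPS = DCL × %ΔSales = 2.3444 × +14.5% = +34.0%.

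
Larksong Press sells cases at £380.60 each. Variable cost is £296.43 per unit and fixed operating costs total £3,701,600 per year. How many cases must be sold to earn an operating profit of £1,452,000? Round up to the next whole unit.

61,229 cases

Each unit contributes £380.60 − £296.43 = £84.17.
Units = (FC + target) / CM = (£3,701,600 + £1,452,000) / £84.17 = 61,228.47, so 61,229 cases.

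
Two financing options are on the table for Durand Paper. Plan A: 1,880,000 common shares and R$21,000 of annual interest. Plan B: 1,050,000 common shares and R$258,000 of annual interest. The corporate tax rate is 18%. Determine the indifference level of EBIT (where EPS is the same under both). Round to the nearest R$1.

Set EPS_A = EPS_B: (EBIT − R$21,000)(1 − 0.18) ÷ 1,880,000 = (EBIT − R$258,000)(1 − 0.18) ÷ 1,050,000.
Cancelling (1 − t) and cross-multiplying: 1,050,000·(EBIT − 21,000) = 1,880,000·(EBIT − 258,000).
EBIT × (1,880,000 − 1,050,000) = 258,000 × 1,880,000 − 21,000 × 1,050,000 = 462,990,000,000, so EBIT = 462,990,000,000 ÷ 830,000 = 557,819.28.

R$557,819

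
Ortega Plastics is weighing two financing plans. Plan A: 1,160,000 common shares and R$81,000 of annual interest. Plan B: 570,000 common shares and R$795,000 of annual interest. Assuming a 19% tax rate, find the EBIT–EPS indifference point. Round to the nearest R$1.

Set EPS_A = EPS_B: (EBIT − R$81,000)(1 − 0.19) ÷ 1,160,000 = (EBIT − R$795,000)(1 − 0.19) ÷ 570,000.
The (1 − t) factor cancels: (EBIT − 81,000) × 570,000 = (EBIT − 795,000) × 1,160,000.
EBIT × (1,160,000 − 570,000) = 795,000 × 1,160,000 − 81,000 × 570,000 = 876,030,000,000, so EBIT = 876,030,000,000 ÷ 590,000 = 1,484,796.61.

R$1,484,797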